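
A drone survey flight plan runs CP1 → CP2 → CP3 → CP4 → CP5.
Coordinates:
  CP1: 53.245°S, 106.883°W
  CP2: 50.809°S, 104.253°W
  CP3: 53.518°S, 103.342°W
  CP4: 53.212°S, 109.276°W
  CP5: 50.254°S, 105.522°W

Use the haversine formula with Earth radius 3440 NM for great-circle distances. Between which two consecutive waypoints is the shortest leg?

CP2–CP3

Leg distances:
CP1→CP2: 175.6 NM
CP2→CP3: 166.1 NM
CP3→CP4: 213.3 NM
CP4→CP5: 225.8 NM
The shortest leg is CP2–CP3 at 166.1 NM.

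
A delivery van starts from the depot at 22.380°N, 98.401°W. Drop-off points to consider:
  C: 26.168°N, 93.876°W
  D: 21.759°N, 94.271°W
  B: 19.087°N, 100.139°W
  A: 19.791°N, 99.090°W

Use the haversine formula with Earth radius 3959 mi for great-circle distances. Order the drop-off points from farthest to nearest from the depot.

Distance from the depot at 22.380°N, 98.401°W to each:
C 26.168°N, 93.876°W: 386.9 mi
D 21.759°N, 94.271°W: 267.9 mi
B 19.087°N, 100.139°W: 253.7 mi
A 19.791°N, 99.090°W: 184.3 mi

C, D, B, A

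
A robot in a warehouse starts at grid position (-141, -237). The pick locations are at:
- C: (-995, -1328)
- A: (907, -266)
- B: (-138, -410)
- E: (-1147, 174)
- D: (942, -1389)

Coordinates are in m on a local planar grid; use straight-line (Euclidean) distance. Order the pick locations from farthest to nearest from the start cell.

Computing each straight-line distance from (-141, -237):
D (942, -1389): 1581.1 m
C (-995, -1328): 1385.5 m
E (-1147, 174): 1086.7 m
A (907, -266): 1048.4 m
B (-138, -410): 173.0 m

D, C, E, A, B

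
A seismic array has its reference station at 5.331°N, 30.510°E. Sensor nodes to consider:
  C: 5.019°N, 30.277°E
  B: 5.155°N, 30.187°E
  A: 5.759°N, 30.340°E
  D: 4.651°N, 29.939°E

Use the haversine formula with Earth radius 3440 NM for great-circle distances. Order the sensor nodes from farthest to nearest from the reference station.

D, A, C, B

Computing each great-circle distance from 5.331°N, 30.510°E:
D 4.651°N, 29.939°E: 53.2 NM
A 5.759°N, 30.340°E: 27.6 NM
C 5.019°N, 30.277°E: 23.3 NM
B 5.155°N, 30.187°E: 22.0 NM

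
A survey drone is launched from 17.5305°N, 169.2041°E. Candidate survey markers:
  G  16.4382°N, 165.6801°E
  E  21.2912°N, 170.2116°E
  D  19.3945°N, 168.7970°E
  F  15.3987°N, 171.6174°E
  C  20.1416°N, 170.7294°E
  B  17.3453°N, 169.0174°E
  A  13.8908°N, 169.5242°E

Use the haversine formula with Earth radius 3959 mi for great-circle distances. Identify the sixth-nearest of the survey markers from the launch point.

Distances from the launch point (17.5305°N, 169.2041°E):
B: 17.8 mi
D: 131.5 mi
C: 206.2 mi
F: 217.4 mi
G: 244.8 mi
A: 252.4 mi
E: 268.0 mi
The sixth-nearest is A at 252.4 mi.

A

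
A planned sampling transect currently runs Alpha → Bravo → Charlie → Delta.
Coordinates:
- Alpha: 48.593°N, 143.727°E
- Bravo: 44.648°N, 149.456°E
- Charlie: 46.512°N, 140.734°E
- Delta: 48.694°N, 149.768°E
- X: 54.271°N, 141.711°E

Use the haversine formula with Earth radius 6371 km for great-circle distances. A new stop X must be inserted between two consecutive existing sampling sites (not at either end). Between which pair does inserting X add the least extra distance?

between Charlie and Delta

Added distance for inserting X between each consecutive pair:
Alpha–Bravo: 1233.3 km
Bravo–Charlie: 1362.1 km
Charlie–Delta: 979.7 km
Smallest added distance is 979.7 km, inserting between Charlie and Delta.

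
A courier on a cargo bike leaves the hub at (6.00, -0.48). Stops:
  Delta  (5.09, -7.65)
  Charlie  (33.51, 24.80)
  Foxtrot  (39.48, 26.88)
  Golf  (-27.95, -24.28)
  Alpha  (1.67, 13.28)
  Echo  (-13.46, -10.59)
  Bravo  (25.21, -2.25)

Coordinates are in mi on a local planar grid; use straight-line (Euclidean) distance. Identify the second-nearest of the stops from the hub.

Distance to each, sorted:
Delta: 7.2 mi
Alpha: 14.4 mi
Bravo: 19.3 mi
Echo: 21.9 mi
Charlie: 37.4 mi
Golf: 41.5 mi
Foxtrot: 43.2 mi
The second-nearest is Alpha at 14.4 mi.

Alpha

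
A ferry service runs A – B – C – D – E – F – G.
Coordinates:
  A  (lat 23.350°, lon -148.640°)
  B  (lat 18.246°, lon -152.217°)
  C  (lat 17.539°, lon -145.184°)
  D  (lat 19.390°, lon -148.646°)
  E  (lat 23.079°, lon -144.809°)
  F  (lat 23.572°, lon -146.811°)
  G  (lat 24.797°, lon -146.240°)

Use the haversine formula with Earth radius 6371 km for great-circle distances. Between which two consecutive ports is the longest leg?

Leg distances:
A→B: 678.4 km
B→C: 748.3 km
C→D: 419.1 km
D→E: 571.3 km
E→F: 211.6 km
F→G: 148.0 km
The longest leg is B–C at 748.3 km.

B–C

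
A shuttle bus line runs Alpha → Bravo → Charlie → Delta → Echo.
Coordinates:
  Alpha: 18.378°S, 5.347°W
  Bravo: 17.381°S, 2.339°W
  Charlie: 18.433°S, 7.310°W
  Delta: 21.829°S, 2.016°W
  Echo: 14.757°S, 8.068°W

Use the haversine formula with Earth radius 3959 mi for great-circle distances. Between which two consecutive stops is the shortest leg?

Alpha–Bravo

Leg distances:
Alpha→Bravo: 209.5 mi
Bravo→Charlie: 334.8 mi
Charlie→Delta: 415.9 mi
Delta→Echo: 629.4 mi
The shortest leg is Alpha–Bravo at 209.5 mi.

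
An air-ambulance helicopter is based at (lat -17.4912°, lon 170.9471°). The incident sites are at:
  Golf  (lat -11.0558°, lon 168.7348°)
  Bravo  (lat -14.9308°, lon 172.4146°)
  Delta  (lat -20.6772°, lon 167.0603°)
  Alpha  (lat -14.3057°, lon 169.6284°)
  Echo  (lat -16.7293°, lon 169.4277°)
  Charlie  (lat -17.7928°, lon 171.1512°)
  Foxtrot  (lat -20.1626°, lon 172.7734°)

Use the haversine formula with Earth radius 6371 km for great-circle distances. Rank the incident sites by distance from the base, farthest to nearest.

Golf, Delta, Alpha, Foxtrot, Bravo, Echo, Charlie

Computing each great-circle distance from (lat -17.4912°, lon 170.9471°):
Golf (lat -11.0558°, lon 168.7348°): 754.2 km
Delta (lat -20.6772°, lon 167.0603°): 540.6 km
Alpha (lat -14.3057°, lon 169.6284°): 381.2 km
Foxtrot (lat -20.1626°, lon 172.7734°): 353.8 km
Bravo (lat -14.9308°, lon 172.4146°): 325.0 km
Echo (lat -16.7293°, lon 169.4277°): 182.3 km
Charlie (lat -17.7928°, lon 171.1512°): 39.9 km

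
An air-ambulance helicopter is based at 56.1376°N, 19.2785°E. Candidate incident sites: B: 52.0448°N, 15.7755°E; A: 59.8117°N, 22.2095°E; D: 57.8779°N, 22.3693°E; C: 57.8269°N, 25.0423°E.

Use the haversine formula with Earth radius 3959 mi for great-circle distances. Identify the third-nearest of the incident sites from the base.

A

Distances from the base (56.1376°N, 19.2785°E):
D: 167.3 mi
C: 246.3 mi
A: 275.6 mi
B: 316.3 mi
The third-nearest is A at 275.6 mi.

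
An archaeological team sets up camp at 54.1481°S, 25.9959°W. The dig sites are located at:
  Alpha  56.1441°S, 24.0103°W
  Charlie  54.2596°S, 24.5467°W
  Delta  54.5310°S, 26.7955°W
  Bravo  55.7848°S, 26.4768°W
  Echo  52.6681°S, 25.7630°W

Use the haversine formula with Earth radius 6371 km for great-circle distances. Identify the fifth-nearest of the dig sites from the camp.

Alpha

Distances from the camp (54.1481°S, 25.9959°W):
Delta: 67.1 km
Charlie: 95.1 km
Echo: 165.3 km
Bravo: 184.6 km
Alpha: 255.3 km
The fifth-nearest is Alpha at 255.3 km.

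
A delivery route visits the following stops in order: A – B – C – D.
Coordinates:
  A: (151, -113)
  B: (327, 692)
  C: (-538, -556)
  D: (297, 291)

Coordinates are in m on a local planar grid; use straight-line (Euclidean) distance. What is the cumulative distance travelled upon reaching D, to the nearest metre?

Leg distances:
A→B: 824.0 m  (cumulative 824.0 m)
B→C: 1518.5 m  (cumulative 2342.5 m)
C→D: 1189.4 m  (cumulative 3531.9 m)
Cumulative distance at D ≈ 3532 m.

3532 m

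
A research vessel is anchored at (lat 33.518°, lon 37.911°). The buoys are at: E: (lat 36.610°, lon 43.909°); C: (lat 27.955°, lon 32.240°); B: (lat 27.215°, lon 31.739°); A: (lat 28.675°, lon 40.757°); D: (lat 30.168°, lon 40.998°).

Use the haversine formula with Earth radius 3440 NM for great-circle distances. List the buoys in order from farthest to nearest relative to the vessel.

Distances from the vessel:
B (lat 27.215°, lon 31.739°): 495.2 NM
C (lat 27.955°, lon 32.240°): 443.9 NM
E (lat 36.610°, lon 43.909°): 348.2 NM
A (lat 28.675°, lon 40.757°): 325.5 NM
D (lat 30.168°, lon 40.998°): 255.4 NM

B, C, E, A, D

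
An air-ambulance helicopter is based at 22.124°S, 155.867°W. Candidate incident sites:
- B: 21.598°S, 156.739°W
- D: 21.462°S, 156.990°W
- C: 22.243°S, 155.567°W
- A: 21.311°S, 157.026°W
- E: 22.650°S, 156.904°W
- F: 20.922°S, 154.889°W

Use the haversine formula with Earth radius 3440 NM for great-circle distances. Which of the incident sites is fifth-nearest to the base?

A

Distances from the base (22.124°S, 155.867°W):
C: 18.1 NM
B: 58.0 NM
E: 65.7 NM
D: 74.2 NM
A: 81.0 NM
F: 90.5 NM
The fifth-nearest is A at 81.0 NM.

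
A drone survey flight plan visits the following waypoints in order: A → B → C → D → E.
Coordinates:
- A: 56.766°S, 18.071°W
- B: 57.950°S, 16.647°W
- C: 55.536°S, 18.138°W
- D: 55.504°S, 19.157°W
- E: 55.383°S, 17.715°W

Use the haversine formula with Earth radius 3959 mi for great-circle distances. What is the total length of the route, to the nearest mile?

371 mi

Leg distances:
A→B: 97.5 mi  (cumulative 97.5 mi)
B→C: 176.1 mi  (cumulative 273.6 mi)
C→D: 39.9 mi  (cumulative 313.5 mi)
D→E: 57.1 mi  (cumulative 370.7 mi)
Total route length ≈ 371 mi.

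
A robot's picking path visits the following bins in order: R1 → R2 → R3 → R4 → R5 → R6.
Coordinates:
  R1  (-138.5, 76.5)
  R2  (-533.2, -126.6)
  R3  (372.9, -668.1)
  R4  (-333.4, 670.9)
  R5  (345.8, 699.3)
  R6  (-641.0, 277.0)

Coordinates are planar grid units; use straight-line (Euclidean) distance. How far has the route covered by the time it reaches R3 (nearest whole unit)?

1499

Leg distances:
R1→R2: 443.9  (cumulative 443.9)
R2→R3: 1055.6  (cumulative 1499.5)
Cumulative distance at R3 ≈ 1499.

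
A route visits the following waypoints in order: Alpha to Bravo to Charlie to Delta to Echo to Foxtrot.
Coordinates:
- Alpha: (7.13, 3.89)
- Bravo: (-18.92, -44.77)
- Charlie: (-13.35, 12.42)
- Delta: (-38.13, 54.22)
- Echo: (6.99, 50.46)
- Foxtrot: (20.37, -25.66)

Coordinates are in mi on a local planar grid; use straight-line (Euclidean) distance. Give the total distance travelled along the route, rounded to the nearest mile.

284 mi

Leg distances:
Alpha→Bravo: 55.2 mi  (cumulative 55.2 mi)
Bravo→Charlie: 57.5 mi  (cumulative 112.7 mi)
Charlie→Delta: 48.6 mi  (cumulative 161.2 mi)
Delta→Echo: 45.3 mi  (cumulative 206.5 mi)
Echo→Foxtrot: 77.3 mi  (cumulative 283.8 mi)
Total route length ≈ 284 mi.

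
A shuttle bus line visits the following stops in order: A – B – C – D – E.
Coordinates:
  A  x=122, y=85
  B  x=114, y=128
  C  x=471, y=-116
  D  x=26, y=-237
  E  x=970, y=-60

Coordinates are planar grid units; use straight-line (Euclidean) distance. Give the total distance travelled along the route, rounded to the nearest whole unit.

Leg distances:
A→B: 43.7  (cumulative 43.7)
B→C: 432.4  (cumulative 476.2)
C→D: 461.2  (cumulative 937.3)
D→E: 960.5  (cumulative 1897.8)
Total route length ≈ 1898.

1898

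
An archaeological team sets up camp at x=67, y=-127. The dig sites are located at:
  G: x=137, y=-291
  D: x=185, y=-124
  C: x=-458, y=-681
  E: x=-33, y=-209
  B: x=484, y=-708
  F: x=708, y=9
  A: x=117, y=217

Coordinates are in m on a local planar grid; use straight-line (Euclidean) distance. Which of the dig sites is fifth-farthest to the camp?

G

Distance to each, sorted:
C: 763.2 m
B: 715.2 m
F: 655.3 m
A: 347.6 m
G: 178.3 m
E: 129.3 m
D: 118.0 m
The fifth-farthest is G at 178.3 m.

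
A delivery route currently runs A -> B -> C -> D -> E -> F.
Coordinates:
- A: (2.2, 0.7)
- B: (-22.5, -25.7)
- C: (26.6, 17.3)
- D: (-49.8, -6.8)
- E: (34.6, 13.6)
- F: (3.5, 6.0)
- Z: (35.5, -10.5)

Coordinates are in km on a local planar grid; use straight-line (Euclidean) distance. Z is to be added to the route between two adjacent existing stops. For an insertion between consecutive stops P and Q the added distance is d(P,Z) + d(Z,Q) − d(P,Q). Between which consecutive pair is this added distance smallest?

Added distance for inserting Z between each consecutive pair:
A–B: 58.9 km
B–C: 23.9 km
C–D: 34.5 km
D–E: 22.7 km
E–F: 28.1 km
Smallest added distance is 22.7 km, inserting between D and E.

between D and E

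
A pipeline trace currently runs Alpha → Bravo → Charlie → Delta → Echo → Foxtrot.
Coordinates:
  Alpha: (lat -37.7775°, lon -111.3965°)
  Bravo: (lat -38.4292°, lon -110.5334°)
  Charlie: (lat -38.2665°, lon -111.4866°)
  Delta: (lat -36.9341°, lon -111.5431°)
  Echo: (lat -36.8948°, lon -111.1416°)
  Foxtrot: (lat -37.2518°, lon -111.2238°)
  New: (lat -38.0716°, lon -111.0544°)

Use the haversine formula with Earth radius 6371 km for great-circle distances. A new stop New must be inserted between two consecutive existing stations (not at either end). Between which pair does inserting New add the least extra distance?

between Alpha and Bravo

Added distance for inserting New between each consecutive pair:
Alpha–Bravo: 0.1 km
Bravo–Charlie: 18.9 km
Charlie–Delta: 28.9 km
Delta–Echo: 228.7 km
Echo–Foxtrot: 183.1 km
Smallest added distance is 0.1 km, inserting between Alpha and Bravo.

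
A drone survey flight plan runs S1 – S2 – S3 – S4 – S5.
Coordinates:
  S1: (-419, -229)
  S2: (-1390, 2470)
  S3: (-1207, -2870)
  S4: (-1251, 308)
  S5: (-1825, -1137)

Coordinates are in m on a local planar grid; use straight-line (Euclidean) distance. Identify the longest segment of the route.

S2–S3

Leg distances:
S1→S2: 2868.4 m
S2→S3: 5343.1 m
S3→S4: 3178.3 m
S4→S5: 1554.8 m
The longest leg is S2–S3 at 5343.1 m.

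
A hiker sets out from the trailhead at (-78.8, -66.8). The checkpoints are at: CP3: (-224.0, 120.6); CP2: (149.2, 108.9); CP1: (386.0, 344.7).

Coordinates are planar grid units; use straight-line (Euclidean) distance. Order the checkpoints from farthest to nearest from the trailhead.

CP1, CP2, CP3

Computing each straight-line distance from (-78.8, -66.8):
CP1 (386.0, 344.7): 620.8
CP2 (149.2, 108.9): 287.8
CP3 (-224.0, 120.6): 237.1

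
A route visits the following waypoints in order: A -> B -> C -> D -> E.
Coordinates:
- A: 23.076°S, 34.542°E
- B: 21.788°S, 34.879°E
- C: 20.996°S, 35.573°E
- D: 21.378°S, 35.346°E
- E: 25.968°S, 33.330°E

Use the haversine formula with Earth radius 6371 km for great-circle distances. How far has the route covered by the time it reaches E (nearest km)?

Leg distances:
A→B: 147.3 km  (cumulative 147.3 km)
B→C: 113.7 km  (cumulative 261.0 km)
C→D: 48.6 km  (cumulative 309.6 km)
D→E: 550.1 km  (cumulative 859.7 km)
Cumulative distance at E ≈ 860 km.

860 km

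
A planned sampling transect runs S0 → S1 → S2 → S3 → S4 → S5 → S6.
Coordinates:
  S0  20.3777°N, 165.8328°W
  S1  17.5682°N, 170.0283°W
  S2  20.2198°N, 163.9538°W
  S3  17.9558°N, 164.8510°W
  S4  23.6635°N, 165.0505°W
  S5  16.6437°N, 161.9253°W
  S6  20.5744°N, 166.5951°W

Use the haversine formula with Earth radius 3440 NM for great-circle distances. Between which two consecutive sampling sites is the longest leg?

Leg distances:
S0→S1: 291.9 NM
S1→S2: 380.0 NM
S2→S3: 145.1 NM
S3→S4: 342.9 NM
S4→S5: 456.7 NM
S5→S6: 355.3 NM
The longest leg is S4–S5 at 456.7 NM.

S4–S5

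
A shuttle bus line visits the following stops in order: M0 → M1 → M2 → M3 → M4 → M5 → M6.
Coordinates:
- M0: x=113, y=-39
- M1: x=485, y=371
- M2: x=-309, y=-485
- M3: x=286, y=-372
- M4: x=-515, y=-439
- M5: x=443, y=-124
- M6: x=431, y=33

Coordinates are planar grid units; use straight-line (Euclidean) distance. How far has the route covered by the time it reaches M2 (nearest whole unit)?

Leg distances:
M0→M1: 553.6  (cumulative 553.6)
M1→M2: 1167.5  (cumulative 1721.2)
Cumulative distance at M2 ≈ 1721.

1721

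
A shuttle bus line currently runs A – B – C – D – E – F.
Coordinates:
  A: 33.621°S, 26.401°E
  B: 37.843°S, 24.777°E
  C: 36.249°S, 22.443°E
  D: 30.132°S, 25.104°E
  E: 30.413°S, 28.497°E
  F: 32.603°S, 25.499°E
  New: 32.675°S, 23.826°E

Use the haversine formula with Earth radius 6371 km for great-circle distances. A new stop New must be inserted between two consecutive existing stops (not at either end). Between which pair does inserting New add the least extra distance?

between C and D

Added distance for inserting New between each consecutive pair:
A–B: 351.1 km
B–C: 725.6 km
C–D: 1.1 km
D–E: 489.4 km
E–F: 291.7 km
Smallest added distance is 1.1 km, inserting between C and D.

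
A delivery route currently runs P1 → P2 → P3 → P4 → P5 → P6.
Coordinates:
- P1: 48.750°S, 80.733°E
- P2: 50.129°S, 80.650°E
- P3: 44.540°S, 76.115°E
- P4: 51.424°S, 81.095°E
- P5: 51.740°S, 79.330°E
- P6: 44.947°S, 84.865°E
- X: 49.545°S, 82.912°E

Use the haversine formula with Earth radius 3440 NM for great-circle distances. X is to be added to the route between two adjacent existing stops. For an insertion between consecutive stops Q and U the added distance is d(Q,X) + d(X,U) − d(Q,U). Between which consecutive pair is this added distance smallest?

Added distance for inserting X between each consecutive pair:
P1–P2: 109.5 NM
P2–P3: 120.7 NM
P3–P4: 82.6 NM
P4–P5: 253.5 NM
P5–P6: 13.4 NM
Smallest added distance is 13.4 NM, inserting between P5 and P6.

between P5 and P6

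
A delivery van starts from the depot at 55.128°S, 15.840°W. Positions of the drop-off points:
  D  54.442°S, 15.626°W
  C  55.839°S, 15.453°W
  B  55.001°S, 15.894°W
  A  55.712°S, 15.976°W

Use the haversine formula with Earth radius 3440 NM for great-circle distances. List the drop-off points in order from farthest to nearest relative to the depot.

C, D, A, B

Distances from the depot:
C 55.839°S, 15.453°W: 44.7 NM
D 54.442°S, 15.626°W: 41.8 NM
A 55.712°S, 15.976°W: 35.4 NM
B 55.001°S, 15.894°W: 7.8 NM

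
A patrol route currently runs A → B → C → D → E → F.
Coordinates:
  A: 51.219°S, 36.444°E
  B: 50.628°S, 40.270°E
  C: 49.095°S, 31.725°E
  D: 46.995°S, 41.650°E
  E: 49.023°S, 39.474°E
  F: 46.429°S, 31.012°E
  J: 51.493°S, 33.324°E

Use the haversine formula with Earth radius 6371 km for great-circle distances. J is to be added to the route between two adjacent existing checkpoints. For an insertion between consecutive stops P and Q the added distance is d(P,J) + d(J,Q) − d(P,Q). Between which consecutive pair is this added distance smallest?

between B and C

Added distance for inserting J between each consecutive pair:
A–B: 437.4 km
B–C: 149.1 km
C–D: 300.3 km
D–E: 1022.2 km
E–F: 408.8 km
Smallest added distance is 149.1 km, inserting between B and C.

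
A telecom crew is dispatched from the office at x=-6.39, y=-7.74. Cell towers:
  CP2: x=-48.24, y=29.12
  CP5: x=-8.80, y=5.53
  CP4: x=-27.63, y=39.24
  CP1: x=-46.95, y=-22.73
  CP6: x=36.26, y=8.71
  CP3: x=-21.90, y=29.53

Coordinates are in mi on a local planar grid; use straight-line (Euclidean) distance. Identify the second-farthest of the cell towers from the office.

Distances from the office (x=-6.39, y=-7.74):
CP2: 55.8 mi
CP4: 51.6 mi
CP6: 45.7 mi
CP1: 43.2 mi
CP3: 40.4 mi
CP5: 13.5 mi
The second-farthest is CP4 at 51.6 mi.

CP4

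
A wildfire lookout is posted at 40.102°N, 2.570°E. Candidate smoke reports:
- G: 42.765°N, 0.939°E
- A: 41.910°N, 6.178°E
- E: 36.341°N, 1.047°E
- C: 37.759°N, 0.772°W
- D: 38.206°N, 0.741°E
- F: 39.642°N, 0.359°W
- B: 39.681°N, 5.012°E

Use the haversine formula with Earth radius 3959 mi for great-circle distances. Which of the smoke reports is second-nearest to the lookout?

F

Distances from the lookout (40.102°N, 2.570°E):
B: 132.7 mi
F: 158.5 mi
D: 163.6 mi
G: 202.5 mi
A: 225.8 mi
C: 241.8 mi
E: 272.7 mi
The second-nearest is F at 158.5 mi.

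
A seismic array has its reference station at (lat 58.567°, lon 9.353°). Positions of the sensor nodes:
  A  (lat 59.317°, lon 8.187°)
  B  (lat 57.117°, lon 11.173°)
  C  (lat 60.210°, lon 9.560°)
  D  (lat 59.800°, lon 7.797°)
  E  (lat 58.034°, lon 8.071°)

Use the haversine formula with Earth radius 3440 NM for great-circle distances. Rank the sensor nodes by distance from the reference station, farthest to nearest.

Distance from the reference station at (lat 58.567°, lon 9.353°) to each:
B (lat 57.117°, lon 11.173°): 104.7 NM
C (lat 60.210°, lon 9.560°): 98.8 NM
D (lat 59.800°, lon 7.797°): 88.1 NM
A (lat 59.317°, lon 8.187°): 57.7 NM
E (lat 58.034°, lon 8.071°): 51.6 NM

B, C, D, A, E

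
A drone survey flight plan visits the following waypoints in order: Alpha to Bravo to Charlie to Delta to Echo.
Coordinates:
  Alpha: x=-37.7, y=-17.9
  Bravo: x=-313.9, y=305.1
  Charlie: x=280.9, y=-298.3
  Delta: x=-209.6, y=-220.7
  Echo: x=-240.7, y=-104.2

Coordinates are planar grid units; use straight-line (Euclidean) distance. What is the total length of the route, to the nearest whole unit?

1889

Leg distances:
Alpha→Bravo: 425.0  (cumulative 425.0)
Bravo→Charlie: 847.3  (cumulative 1272.3)
Charlie→Delta: 496.6  (cumulative 1768.9)
Delta→Echo: 120.6  (cumulative 1889.4)
Total route length ≈ 1889.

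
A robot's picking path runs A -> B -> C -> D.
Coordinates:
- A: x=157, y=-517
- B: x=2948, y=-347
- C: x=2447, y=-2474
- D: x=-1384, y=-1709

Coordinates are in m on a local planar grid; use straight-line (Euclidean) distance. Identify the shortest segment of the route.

B–C

Leg distances:
A→B: 2796.2 m
B→C: 2185.2 m
C→D: 3906.6 m
The shortest leg is B–C at 2185.2 m.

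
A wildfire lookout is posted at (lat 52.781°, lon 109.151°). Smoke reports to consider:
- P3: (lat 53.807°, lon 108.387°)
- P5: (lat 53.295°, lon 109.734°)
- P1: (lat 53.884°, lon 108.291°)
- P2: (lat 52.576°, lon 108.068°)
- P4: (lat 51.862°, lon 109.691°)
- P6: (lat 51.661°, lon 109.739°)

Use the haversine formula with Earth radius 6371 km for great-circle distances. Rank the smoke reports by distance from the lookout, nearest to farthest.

P5, P2, P4, P3, P6, P1

Distances from the lookout:
P5 (lat 53.295°, lon 109.734°): 69.2 km
P2 (lat 52.576°, lon 108.068°): 76.5 km
P4 (lat 51.862°, lon 109.691°): 108.6 km
P3 (lat 53.807°, lon 108.387°): 124.9 km
P6 (lat 51.661°, lon 109.739°): 130.8 km
P1 (lat 53.884°, lon 108.291°): 135.3 km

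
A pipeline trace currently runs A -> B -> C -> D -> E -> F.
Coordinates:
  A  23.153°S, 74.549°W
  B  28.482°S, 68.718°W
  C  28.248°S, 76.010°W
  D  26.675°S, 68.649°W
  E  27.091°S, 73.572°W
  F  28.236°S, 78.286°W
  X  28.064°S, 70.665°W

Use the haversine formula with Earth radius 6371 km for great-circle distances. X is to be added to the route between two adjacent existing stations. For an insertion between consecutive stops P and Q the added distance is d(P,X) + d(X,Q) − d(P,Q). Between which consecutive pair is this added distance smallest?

Added distance for inserting X between each consecutive pair:
A–B: 35.4 km
B–C: 6.8 km
C–D: 29.4 km
D–E: 67.8 km
E–F: 572.2 km
Smallest added distance is 6.8 km, inserting between B and C.

between B and C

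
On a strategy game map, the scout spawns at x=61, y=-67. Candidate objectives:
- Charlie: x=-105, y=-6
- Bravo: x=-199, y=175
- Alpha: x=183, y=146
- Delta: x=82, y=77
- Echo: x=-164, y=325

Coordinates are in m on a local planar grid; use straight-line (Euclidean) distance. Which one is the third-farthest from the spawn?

Alpha

Distances from the spawn (x=61, y=-67):
Echo: 452.0 m
Bravo: 355.2 m
Alpha: 245.5 m
Charlie: 176.9 m
Delta: 145.5 m
The third-farthest is Alpha at 245.5 m.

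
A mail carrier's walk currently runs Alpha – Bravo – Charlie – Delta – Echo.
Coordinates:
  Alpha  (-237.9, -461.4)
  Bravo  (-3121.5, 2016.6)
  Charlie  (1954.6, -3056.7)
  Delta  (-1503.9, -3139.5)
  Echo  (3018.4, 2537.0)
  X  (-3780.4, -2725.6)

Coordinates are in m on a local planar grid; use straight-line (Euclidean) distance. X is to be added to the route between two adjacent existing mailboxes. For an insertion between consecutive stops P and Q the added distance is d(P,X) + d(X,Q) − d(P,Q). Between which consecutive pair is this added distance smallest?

Added distance for inserting X between each consecutive pair:
Alpha–Bravo: 5190.0 m
Bravo–Charlie: 3355.6 m
Charlie–Delta: 4598.9 m
Delta–Echo: 3653.7 m
Smallest added distance is 3355.6 m, inserting between Bravo and Charlie.

between Bravo and Charlie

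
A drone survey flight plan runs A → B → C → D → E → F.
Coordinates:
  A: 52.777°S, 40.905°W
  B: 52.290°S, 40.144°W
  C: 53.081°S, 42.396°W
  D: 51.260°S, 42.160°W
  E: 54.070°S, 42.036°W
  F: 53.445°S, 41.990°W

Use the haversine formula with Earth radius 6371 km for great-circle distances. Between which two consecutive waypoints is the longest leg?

D–E

Leg distances:
A→B: 74.7 km
B→C: 175.4 km
C→D: 203.1 km
D→E: 312.6 km
E→F: 69.6 km
The longest leg is D–E at 312.6 km.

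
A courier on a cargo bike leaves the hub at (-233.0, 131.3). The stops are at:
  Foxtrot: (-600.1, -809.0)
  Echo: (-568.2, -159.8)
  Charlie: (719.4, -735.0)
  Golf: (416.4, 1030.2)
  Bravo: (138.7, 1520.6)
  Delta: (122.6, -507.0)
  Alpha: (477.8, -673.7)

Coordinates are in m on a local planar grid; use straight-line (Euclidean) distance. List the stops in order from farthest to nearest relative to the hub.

Bravo, Charlie, Golf, Alpha, Foxtrot, Delta, Echo

Computing each straight-line distance from (-233.0, 131.3):
Bravo (138.7, 1520.6): 1438.2 m
Charlie (719.4, -735.0): 1287.5 m
Golf (416.4, 1030.2): 1108.9 m
Alpha (477.8, -673.7): 1073.9 m
Foxtrot (-600.1, -809.0): 1009.4 m
Delta (122.6, -507.0): 730.7 m
Echo (-568.2, -159.8): 444.0 m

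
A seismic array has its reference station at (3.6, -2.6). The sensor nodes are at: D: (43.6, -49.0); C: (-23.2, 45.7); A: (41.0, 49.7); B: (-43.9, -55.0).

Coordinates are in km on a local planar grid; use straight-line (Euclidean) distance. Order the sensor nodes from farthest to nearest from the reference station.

B, A, D, C

Distance from the reference station at (3.6, -2.6) to each:
B (-43.9, -55.0): 70.7 km
A (41.0, 49.7): 64.3 km
D (43.6, -49.0): 61.3 km
C (-23.2, 45.7): 55.2 km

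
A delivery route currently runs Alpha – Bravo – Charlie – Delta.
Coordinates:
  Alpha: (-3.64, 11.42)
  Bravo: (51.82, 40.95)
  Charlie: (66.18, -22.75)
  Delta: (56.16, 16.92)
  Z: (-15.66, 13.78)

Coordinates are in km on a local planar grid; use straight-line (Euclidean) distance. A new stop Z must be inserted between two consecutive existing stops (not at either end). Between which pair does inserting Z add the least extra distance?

between Alpha and Bravo

Added distance for inserting Z between each consecutive pair:
Alpha–Bravo: 22.2 km
Bravo–Charlie: 97.1 km
Charlie–Delta: 120.6 km
Smallest added distance is 22.2 km, inserting between Alpha and Bravo.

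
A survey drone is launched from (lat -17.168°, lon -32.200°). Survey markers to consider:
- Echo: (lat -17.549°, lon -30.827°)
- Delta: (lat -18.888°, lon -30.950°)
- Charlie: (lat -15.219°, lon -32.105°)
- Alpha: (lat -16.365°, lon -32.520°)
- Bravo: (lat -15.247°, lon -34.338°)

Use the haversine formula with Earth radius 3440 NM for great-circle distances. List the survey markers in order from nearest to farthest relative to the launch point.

Alpha, Echo, Charlie, Delta, Bravo

Computing each great-circle distance from (lat -17.168°, lon -32.200°):
Alpha (lat -16.365°, lon -32.520°): 51.6 NM
Echo (lat -17.549°, lon -30.827°): 81.9 NM
Charlie (lat -15.219°, lon -32.105°): 117.1 NM
Delta (lat -18.888°, lon -30.950°): 125.5 NM
Bravo (lat -15.247°, lon -34.338°): 168.8 NM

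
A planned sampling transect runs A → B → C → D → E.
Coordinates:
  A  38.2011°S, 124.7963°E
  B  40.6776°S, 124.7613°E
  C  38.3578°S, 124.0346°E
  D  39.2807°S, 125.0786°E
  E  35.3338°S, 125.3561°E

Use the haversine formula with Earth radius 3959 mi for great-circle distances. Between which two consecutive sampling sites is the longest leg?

D–E

Leg distances:
A→B: 171.1 mi
B→C: 164.9 mi
C→D: 85.0 mi
D→E: 273.1 mi
The longest leg is D–E at 273.1 mi.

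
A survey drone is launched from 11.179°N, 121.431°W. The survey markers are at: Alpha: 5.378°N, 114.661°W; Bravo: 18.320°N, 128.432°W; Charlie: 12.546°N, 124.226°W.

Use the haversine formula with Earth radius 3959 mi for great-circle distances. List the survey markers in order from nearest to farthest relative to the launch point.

Charlie, Alpha, Bravo

Computing each great-circle distance from 11.179°N, 121.431°W:
Charlie 12.546°N, 124.226°W: 211.3 mi
Alpha 5.378°N, 114.661°W: 612.2 mi
Bravo 18.320°N, 128.432°W: 679.7 mi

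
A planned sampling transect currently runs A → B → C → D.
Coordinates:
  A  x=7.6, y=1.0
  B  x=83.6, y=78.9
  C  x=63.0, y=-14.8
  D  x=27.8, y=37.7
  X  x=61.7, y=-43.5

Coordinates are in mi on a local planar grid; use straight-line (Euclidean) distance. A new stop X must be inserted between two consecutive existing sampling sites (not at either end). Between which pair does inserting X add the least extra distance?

between C and D

Added distance for inserting X between each consecutive pair:
A–B: 85.6 mi
B–C: 57.1 mi
C–D: 53.5 mi
Smallest added distance is 53.5 mi, inserting between C and D.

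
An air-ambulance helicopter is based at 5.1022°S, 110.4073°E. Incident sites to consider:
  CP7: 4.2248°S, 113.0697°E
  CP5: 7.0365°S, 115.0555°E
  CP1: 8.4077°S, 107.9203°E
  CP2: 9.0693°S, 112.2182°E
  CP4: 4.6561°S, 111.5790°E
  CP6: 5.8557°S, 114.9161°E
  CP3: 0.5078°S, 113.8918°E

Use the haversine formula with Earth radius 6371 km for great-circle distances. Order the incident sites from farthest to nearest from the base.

Computing each great-circle distance from 5.1022°S, 110.4073°E:
CP3 0.5078°S, 113.8918°E: 640.8 km
CP5 7.0365°S, 115.0555°E: 557.1 km
CP6 5.8557°S, 114.9161°E: 506.0 km
CP2 9.0693°S, 112.2182°E: 484.3 km
CP1 8.4077°S, 107.9203°E: 458.8 km
CP7 4.2248°S, 113.0697°E: 310.8 km
CP4 4.6561°S, 111.5790°E: 139.0 km

CP3, CP5, CP6, CP2, CP1, CP7, CP4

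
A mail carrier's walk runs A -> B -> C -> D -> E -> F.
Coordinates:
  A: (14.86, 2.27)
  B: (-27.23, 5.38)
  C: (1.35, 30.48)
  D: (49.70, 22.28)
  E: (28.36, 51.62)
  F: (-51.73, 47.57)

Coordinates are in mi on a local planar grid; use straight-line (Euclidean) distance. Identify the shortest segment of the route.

D–E

Leg distances:
A→B: 42.2 mi
B→C: 38.0 mi
C→D: 49.0 mi
D→E: 36.3 mi
E→F: 80.2 mi
The shortest leg is D–E at 36.3 mi.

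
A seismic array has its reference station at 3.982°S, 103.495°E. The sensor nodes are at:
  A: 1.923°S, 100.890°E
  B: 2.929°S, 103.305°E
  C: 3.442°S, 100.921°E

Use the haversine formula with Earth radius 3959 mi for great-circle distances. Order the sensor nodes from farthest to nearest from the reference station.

A, C, B

Distance from the reference station at 3.982°S, 103.495°E to each:
A 1.923°S, 100.890°E: 229.2 mi
C 3.442°S, 100.921°E: 181.4 mi
B 2.929°S, 103.305°E: 73.9 mi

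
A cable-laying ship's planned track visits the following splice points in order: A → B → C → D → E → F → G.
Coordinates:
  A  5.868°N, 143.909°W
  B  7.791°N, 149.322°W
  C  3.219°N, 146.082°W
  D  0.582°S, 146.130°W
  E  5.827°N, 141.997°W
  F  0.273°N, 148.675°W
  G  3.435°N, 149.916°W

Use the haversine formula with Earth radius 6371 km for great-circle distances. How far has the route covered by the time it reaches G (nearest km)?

3870 km

Leg distances:
A→B: 634.7 km  (cumulative 634.7 km)
B→C: 622.1 km  (cumulative 1256.8 km)
C→D: 422.7 km  (cumulative 1679.5 km)
D→E: 847.6 km  (cumulative 2527.1 km)
E→F: 964.8 km  (cumulative 3491.8 km)
F→G: 377.7 km  (cumulative 3869.5 km)
Cumulative distance at G ≈ 3870 km.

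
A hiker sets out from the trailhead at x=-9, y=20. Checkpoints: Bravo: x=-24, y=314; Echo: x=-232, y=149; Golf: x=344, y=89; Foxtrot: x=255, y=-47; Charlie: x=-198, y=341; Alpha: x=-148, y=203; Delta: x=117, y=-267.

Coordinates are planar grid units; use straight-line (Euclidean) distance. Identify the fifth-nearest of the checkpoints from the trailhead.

Distance to each, sorted:
Alpha: 229.8
Echo: 257.6
Foxtrot: 272.4
Bravo: 294.4
Delta: 313.4
Golf: 359.7
Charlie: 372.5
The fifth-nearest is Delta at 313.4.

Delta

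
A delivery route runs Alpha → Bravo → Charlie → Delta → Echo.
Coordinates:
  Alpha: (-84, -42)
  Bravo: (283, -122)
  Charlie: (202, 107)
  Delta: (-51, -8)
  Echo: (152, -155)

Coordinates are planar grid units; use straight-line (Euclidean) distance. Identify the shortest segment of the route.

Leg distances:
Alpha→Bravo: 375.6
Bravo→Charlie: 242.9
Charlie→Delta: 277.9
Delta→Echo: 250.6
The shortest leg is Bravo–Charlie at 242.9.

Bravo–Charlie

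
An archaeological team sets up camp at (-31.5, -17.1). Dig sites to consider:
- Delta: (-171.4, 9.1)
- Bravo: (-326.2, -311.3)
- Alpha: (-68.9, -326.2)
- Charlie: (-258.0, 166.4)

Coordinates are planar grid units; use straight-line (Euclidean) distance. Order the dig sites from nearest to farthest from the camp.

Computing each straight-line distance from (-31.5, -17.1):
Delta (-171.4, 9.1): 142.3
Charlie (-258.0, 166.4): 291.5
Alpha (-68.9, -326.2): 311.4
Bravo (-326.2, -311.3): 416.4

Delta, Charlie, Alpha, Bravo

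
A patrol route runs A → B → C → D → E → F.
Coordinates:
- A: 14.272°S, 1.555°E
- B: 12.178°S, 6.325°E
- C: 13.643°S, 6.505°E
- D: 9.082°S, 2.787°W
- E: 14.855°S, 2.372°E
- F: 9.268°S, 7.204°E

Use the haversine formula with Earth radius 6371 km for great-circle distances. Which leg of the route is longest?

C–D

Leg distances:
A→B: 566.4 km
B→C: 164.1 km
C→D: 1132.5 km
D→E: 852.5 km
E→F: 813.5 km
The longest leg is C–D at 1132.5 km.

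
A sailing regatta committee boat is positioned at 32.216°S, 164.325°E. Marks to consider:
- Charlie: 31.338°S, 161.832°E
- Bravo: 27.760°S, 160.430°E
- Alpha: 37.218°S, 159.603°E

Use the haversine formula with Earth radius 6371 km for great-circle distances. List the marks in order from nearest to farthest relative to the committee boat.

Charlie, Bravo, Alpha

Distances from the committee boat:
Charlie 31.338°S, 161.832°E: 255.1 km
Bravo 27.760°S, 160.430°E: 621.3 km
Alpha 37.218°S, 159.603°E: 703.8 km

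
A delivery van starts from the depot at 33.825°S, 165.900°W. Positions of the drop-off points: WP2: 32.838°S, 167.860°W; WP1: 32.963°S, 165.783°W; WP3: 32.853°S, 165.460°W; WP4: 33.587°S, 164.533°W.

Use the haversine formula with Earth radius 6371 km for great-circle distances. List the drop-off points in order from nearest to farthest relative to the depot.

Distances from the depot:
WP1 32.963°S, 165.783°W: 96.5 km
WP3 32.853°S, 165.460°W: 115.6 km
WP4 33.587°S, 164.533°W: 129.2 km
WP2 32.838°S, 167.860°W: 212.6 km

WP1, WP3, WP4, WP2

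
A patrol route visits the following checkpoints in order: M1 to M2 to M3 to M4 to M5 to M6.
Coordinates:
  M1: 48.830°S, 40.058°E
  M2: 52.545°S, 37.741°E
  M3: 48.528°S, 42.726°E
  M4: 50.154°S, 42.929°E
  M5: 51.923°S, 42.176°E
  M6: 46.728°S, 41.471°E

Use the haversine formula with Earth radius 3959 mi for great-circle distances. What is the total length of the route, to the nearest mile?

Leg distances:
M1→M2: 276.0 mi  (cumulative 276.0 mi)
M2→M3: 353.3 mi  (cumulative 629.3 mi)
M3→M4: 112.7 mi  (cumulative 742.0 mi)
M4→M5: 126.5 mi  (cumulative 868.6 mi)
M5→M6: 360.4 mi  (cumulative 1228.9 mi)
Total route length ≈ 1229 mi.

1229 mi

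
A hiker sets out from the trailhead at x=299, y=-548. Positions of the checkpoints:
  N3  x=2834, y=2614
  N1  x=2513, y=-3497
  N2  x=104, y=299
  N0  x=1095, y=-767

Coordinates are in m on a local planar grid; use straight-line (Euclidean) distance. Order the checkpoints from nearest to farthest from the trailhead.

Computing each straight-line distance from x=299, y=-548:
N0 x=1095, y=-767: 825.6 m
N2 x=104, y=299: 869.2 m
N1 x=2513, y=-3497: 3687.6 m
N3 x=2834, y=2614: 4052.7 m

N0, N2, N1, N3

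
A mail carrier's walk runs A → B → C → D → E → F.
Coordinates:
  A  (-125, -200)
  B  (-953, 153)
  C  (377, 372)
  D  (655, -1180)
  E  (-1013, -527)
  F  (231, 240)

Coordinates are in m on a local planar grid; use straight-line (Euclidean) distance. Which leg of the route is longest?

Leg distances:
A→B: 900.1 m
B→C: 1347.9 m
C→D: 1576.7 m
D→E: 1791.3 m
E→F: 1461.4 m
The longest leg is D–E at 1791.3 m.

D–E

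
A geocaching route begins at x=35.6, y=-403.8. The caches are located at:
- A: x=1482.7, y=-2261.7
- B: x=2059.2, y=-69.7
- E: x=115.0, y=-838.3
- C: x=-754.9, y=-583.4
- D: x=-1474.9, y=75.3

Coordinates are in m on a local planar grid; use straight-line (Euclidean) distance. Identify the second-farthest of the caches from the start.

B

Distance to each, sorted:
A: 2355.0 m
B: 2051.0 m
D: 1584.7 m
C: 810.6 m
E: 441.7 m
The second-farthest is B at 2051.0 m.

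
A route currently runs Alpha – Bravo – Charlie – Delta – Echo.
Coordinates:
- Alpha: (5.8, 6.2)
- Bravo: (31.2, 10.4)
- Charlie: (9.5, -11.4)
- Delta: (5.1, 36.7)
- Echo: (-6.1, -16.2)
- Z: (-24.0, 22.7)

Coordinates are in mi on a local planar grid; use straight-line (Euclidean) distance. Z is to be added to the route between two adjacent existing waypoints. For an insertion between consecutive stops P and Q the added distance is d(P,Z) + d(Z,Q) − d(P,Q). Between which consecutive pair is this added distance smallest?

between Delta and Echo

Added distance for inserting Z between each consecutive pair:
Alpha–Bravo: 64.9 mi
Bravo–Charlie: 73.6 mi
Charlie–Delta: 31.8 mi
Delta–Echo: 21.0 mi
Smallest added distance is 21.0 mi, inserting between Delta and Echo.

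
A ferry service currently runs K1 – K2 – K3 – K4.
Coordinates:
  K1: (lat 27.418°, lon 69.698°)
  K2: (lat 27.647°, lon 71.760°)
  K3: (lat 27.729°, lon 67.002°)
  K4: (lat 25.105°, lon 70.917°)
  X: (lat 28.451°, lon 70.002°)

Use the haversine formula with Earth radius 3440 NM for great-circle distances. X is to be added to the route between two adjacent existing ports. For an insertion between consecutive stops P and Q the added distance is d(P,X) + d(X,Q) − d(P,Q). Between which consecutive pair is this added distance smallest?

between K2 and K3

Added distance for inserting X between each consecutive pair:
K1–K2: 58.4 NM
K2–K3: 16.6 NM
K3–K4: 108.6 NM
Smallest added distance is 16.6 NM, inserting between K2 and K3.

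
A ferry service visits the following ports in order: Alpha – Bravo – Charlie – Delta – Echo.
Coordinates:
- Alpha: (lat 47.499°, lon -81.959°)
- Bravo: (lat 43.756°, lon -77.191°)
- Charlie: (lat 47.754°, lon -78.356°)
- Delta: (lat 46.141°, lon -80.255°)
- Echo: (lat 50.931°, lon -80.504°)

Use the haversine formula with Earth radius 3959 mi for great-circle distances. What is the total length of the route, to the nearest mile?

1102 mi

Leg distances:
Alpha→Bravo: 346.2 mi  (cumulative 346.2 mi)
Bravo→Charlie: 281.9 mi  (cumulative 628.1 mi)
Charlie→Delta: 143.0 mi  (cumulative 771.1 mi)
Delta→Echo: 331.2 mi  (cumulative 1102.3 mi)
Total route length ≈ 1102 mi.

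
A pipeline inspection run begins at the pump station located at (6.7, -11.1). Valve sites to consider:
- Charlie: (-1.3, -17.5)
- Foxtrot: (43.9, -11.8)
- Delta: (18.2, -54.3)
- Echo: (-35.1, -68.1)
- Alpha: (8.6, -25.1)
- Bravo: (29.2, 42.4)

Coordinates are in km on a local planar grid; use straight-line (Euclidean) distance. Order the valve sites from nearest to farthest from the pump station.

Charlie, Alpha, Foxtrot, Delta, Bravo, Echo

Computing each straight-line distance from (6.7, -11.1):
Charlie (-1.3, -17.5): 10.2 km
Alpha (8.6, -25.1): 14.1 km
Foxtrot (43.9, -11.8): 37.2 km
Delta (18.2, -54.3): 44.7 km
Bravo (29.2, 42.4): 58.0 km
Echo (-35.1, -68.1): 70.7 km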